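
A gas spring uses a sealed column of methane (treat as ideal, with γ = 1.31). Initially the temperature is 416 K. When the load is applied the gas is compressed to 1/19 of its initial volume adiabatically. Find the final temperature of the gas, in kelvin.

T₂ ≈ 1040 K

Adiabatic: T₁V₁^(γ−1) = T₂V₂^(γ−1) ⇒ T₂ = T₁ (V₁/V₂)^(γ−1).
T₂ = 416 × 19^(0.31) = 1036 K.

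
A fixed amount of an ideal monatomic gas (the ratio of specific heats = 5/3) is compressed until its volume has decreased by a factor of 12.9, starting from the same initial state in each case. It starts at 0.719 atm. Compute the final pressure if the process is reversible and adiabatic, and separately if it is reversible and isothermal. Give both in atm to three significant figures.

adiabatic: 51.0 atm; isothermal: 9.28 atm

Isothermal: P₂ = P₁(V₁/V₂) = 0.719×12.9 = 9.275 atm.
Adiabatic: P₂ = P₁(V₁/V₂)^γ = 0.719×12.9^(5/3) = 51.02 atm.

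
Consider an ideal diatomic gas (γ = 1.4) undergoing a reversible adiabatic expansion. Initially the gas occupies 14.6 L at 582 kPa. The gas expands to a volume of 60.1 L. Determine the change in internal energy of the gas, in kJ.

P₂ = P₁(V₁/V₂)^γ = 582×(14.6/60.1)^(1.4) = 80.28 kPa.
For a reversible adiabat, W_by_gas = (P₁V₁ − P₂V₂)/(γ−1).
W_by = (582000×0.0146 − 80280×0.0601) / (0.4) = 9181 J.
Q = 0 ⇒ ΔU = −W_by = -9181 J.

ΔU ≈ -9.18 kJ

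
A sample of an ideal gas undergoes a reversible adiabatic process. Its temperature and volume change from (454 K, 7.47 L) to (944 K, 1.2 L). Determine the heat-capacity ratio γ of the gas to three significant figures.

γ ≈ 1.40

TV^(γ−1) = const ⇒ γ − 1 = ln(T₂/T₁) / ln(V₁/V₂).
γ = 1 + ln(944/454) / ln(7.47/1.2) = 1.4.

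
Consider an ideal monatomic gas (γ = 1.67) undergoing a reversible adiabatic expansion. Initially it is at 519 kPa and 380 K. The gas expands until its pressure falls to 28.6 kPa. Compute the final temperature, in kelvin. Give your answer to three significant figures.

Adiabatic: T₂/T₁ = (P₂/P₁)^((γ−1)/γ).
T₂ = 380 × (28.6/519)^(0.401) = 118.8 K.

T₂ ≈ 119 K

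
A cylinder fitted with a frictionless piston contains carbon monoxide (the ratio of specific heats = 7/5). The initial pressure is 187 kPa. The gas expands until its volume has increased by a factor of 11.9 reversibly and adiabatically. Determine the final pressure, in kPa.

Since PV^γ is constant along a reversible adiabat, P₂ = P₁ (V₁/V₂)^γ.
P₂ = 187 × (1/11.9)^(7/5) = 5.835 kPa.

P₂ ≈ 5.84 kPa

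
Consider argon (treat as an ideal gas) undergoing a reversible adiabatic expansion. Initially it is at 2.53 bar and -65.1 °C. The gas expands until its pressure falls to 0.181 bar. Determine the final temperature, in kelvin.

Adiabatic: T₂/T₁ = (P₂/P₁)^((γ−1)/γ).
For a monatomic ideal gas γ = 5/3, so (γ−1)/γ = 2/5.
T₁ = -65.1 °C = 208 K.
T₂ = 208 × (0.181/2.53)^(2/5) = 72.44 K.

T₂ ≈ 72.4 K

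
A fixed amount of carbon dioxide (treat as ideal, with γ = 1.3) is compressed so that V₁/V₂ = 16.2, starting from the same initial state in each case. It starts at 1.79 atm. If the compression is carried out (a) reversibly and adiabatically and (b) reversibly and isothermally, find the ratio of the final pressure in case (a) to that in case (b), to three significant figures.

P_adiabatic / P_isothermal ≈ 2.31

Isothermal: P_b = P₁(V₁/V₂) = 1.79×16.2.
Adiabatic: P_a = P₁(V₁/V₂)^γ = 1.79×16.2^(1.3).
P_a/P_b = (V₁/V₂)^(γ−1) = 16.2^(0.3) = 2.306.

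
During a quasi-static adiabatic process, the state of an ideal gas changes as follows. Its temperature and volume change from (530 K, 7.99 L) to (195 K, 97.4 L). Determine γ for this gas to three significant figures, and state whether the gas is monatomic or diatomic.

γ ≈ 1.40; diatomic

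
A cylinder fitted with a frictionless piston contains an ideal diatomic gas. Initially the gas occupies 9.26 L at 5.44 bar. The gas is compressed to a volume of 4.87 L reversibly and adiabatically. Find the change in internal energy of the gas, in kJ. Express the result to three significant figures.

ΔU ≈ 3.69 kJ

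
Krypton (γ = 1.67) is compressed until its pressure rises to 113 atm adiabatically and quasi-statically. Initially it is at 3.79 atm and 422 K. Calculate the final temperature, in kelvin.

T₂ ≈ 1650 K

Adiabatic: T₂/T₁ = (P₂/P₁)^((γ−1)/γ).
T₂ = 422 × (113/3.79)^(0.401) = 1648 K.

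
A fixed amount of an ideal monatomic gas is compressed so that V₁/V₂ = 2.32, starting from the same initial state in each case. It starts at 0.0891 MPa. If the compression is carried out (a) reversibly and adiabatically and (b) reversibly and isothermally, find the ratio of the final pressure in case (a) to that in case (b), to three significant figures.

P_adiabatic / P_isothermal ≈ 1.75

For a monatomic ideal gas γ = 5/3.
Isothermal: P_b = P₁(V₁/V₂) = 0.0891×2.32.
Adiabatic: P_a = P₁(V₁/V₂)^γ = 0.0891×2.32^(5/3).
P_a/P_b = (V₁/V₂)^(γ−1) = 2.32^(2/3) = 1.753.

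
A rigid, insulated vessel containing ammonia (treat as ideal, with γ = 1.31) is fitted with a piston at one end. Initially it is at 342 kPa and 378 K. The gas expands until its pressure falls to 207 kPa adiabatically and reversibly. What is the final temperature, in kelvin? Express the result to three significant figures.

T₂ ≈ 336 K

Along an adiabat T P^((1−γ)/γ) is constant, so T₂ = T₁ (P₂/P₁)^((γ−1)/γ).
T₂ = 378 × (207/342)^(0.237) = 335.7 K.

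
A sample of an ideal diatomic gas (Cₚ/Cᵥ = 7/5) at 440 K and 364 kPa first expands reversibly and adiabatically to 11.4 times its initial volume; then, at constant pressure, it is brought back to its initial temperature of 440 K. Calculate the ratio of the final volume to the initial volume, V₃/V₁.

V₃/V₁ ≈ 30.2

Adiabatic step: V₂/V₁ = 11.4; T₂ = T₁·(1/11.4)^(2/5) = 166.2 K.
Isobaric step: V₃/V₂ = T₃/T₂ = 440/166.2.
V₃/V₁ = (V₂/V₁)(V₃/V₂) = 11.4 × (440/166.2) = 30.18.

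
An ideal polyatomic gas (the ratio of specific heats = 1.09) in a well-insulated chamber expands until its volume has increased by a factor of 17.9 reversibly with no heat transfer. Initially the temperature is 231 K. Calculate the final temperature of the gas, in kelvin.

For a reversible adiabat TV^(γ−1) is constant, so T₂ = T₁ (V₁/V₂)^(γ−1).
T₂ = 231 × (1/17.9)^(0.09) = 178.2 K.

T₂ ≈ 178 K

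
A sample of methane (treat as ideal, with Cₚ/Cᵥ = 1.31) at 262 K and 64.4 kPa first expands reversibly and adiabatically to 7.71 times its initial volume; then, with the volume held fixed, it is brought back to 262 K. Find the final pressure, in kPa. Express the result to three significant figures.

Adiabatic step (PV^γ = const): P₂ = 64.4×(1/7.71)^(1.31) = 4.434 kPa; T₂ = 262×(1/7.71)^(0.31) = 139.1 K.
Isochoric: P₃ = P₂(T₃/T₂) = 4.434 × (262/139.1) = 8.353 kPa.

P₃ ≈ 8.35 kPa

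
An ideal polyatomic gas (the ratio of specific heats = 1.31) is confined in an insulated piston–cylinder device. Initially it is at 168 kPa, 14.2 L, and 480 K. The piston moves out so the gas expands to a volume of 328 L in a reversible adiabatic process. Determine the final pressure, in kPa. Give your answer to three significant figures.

P₂ ≈ 2.75 kPa

Adiabatic: P₁V₁^γ = P₂V₂^γ ⇒ P₂ = P₁ (V₁/V₂)^γ.
P₂ = 168 × (14.2/328)^(1.31) = 2.748 kPa.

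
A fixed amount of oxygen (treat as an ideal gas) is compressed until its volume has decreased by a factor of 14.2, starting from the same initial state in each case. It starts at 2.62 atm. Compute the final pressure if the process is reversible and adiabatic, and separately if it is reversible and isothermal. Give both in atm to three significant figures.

For a diatomic ideal gas γ = 7/5.
Isothermal: P₂ = P₁(V₁/V₂) = 2.62×14.2 = 37.2 atm.
Adiabatic: P₂ = P₁(V₁/V₂)^γ = 2.62×14.2^(7/5) = 107.5 atm.

adiabatic: 108 atm; isothermal: 37.2 atm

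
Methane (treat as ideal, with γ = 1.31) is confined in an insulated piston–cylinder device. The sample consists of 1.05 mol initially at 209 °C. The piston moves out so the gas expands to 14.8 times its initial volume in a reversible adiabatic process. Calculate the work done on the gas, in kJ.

For a reversible adiabat TV^(γ−1) is constant, so T₂ = T₁ (V₁/V₂)^(γ−1).
T₁ = 209 °C = 482.1 K.
T₂ = 482.1 × (1/14.8)^(0.31) = 209.1 K.
Q = 0, so ΔU = W_on_gas = nCᵥΔT with Cᵥ = R/(γ−1) = 26.82 J/(mol·K).
ΔU = 1.05 × 26.82 × (209.1 − 482.1) = -7689 J.

W ≈ -7.69 kJ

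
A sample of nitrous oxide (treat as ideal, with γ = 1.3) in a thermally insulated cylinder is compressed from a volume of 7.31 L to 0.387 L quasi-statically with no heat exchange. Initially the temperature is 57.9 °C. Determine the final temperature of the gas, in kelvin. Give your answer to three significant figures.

T₂ ≈ 799 K

For a reversible adiabat TV^(γ−1) is constant, so T₂ = T₁ (V₁/V₂)^(γ−1).
T₁ = 57.9 °C = 331 K.
T₂ = 331 × (7.31/0.387)^(0.3) = 799.4 K.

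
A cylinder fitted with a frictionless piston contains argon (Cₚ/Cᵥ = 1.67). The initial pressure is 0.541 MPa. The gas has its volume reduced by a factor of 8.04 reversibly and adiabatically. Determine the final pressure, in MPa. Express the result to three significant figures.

Adiabatic: P₁V₁^γ = P₂V₂^γ ⇒ P₂ = P₁ (V₁/V₂)^γ.
P₂ = 0.541 × 8.04^(1.67) = 17.58 MPa.

P₂ ≈ 17.6 MPa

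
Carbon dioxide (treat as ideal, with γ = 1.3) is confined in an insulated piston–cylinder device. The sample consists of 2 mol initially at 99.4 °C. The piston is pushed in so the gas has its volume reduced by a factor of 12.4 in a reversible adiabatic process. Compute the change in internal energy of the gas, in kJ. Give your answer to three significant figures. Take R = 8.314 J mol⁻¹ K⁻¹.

For a reversible adiabat TV^(γ−1) is constant, so T₂ = T₁ (V₁/V₂)^(γ−1).
T₁ = 99.4 °C = 372.5 K.
T₂ = 372.5 × 12.4^(0.3) = 792.9 K.
Q = 0, so ΔU = W_on_gas = nCᵥΔT with Cᵥ = R/(γ−1) = 27.71 J/(mol·K).
ΔU = 2 × 27.71 × (792.9 − 372.5) = 23300 J.

ΔU ≈ 23.3 kJ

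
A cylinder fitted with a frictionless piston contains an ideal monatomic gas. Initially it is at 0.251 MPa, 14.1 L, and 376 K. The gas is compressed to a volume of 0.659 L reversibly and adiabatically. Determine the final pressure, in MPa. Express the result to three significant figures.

Adiabatic: P₁V₁^γ = P₂V₂^γ ⇒ P₂ = P₁ (V₁/V₂)^γ.
γ = 5/3 for a monatomic ideal gas.
P₂ = 0.251 × (14.1/0.659)^(5/3) = 41.39 MPa.

P₂ ≈ 41.4 MPa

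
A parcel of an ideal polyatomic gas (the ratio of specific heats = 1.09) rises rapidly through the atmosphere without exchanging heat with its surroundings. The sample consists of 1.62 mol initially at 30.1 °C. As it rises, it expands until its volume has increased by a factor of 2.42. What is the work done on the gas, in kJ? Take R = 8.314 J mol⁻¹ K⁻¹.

Adiabatic: T₁V₁^(γ−1) = T₂V₂^(γ−1) ⇒ T₂ = T₁ (V₁/V₂)^(γ−1).
T₁ = 30.1 °C = 303.2 K.
T₂ = 303.2 × (1/2.42)^(0.09) = 280.1 K.
Q = 0, so ΔU = W_on_gas = nCᵥΔT with Cᵥ = R/(γ−1) = 92.38 J/(mol·K).
ΔU = 1.62 × 92.38 × (280.1 − 303.2) = -3470 J.

W ≈ -3.47 kJ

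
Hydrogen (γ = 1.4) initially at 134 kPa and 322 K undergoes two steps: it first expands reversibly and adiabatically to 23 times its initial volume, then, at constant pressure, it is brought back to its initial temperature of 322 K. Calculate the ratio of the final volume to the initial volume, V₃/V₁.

V₃/V₁ ≈ 80.6

Adiabatic step: V₂/V₁ = 23; T₂ = T₁·(1/23)^(0.4) = 91.87 K.
Isobaric step: V₃/V₂ = T₃/T₂ = 322/91.87.
V₃/V₁ = (V₂/V₁)(V₃/V₂) = 23 × (322/91.87) = 80.62.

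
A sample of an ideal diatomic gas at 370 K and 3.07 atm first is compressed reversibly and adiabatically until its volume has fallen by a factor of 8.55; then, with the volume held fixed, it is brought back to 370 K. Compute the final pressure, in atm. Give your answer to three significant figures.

P₃ ≈ 26.2 atm

For a diatomic ideal gas γ = 7/5.
Adiabatic step (PV^γ = const): P₂ = 3.07×8.55^(7/5) = 61.93 atm; T₂ = 370×8.55^(2/5) = 872.9 K.
Isochoric: P₃ = P₂(T₃/T₂) = 61.93 × (370/872.9) = 26.25 atm.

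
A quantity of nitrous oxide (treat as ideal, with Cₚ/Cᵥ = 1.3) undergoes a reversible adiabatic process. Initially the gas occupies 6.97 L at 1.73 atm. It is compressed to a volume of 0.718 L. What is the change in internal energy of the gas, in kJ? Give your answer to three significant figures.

P₂ = P₁(V₁/V₂)^γ = 1.73×(6.97/0.718)^(1.3) = 33.21 atm.
For a reversible adiabat, W_by_gas = (P₁V₁ − P₂V₂)/(γ−1).
W_by = (175300×0.00697 − 3.365×10^6×0.000718) / (0.3) = -3981 J.
Q = 0 ⇒ ΔU = −W_by = 3981 J.

ΔU ≈ 3.98 kJ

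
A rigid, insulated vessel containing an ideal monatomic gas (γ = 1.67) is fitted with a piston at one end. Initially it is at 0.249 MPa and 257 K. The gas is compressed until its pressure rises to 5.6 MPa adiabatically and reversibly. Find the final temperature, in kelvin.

Adiabatic: T₂/T₁ = (P₂/P₁)^((γ−1)/γ).
T₂ = 257 × (5.6/0.249)^(0.401) = 896.1 K.

T₂ ≈ 896 K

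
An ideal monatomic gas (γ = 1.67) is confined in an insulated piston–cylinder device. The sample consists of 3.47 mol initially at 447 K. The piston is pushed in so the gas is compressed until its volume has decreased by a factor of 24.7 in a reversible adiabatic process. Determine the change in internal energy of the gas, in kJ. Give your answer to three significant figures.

For a reversible adiabat TV^(γ−1) is constant, so T₂ = T₁ (V₁/V₂)^(γ−1).
T₂ = 447 × 24.7^(0.67) = 3832 K.
Q = 0, so ΔU = W_on_gas = nCᵥΔT with Cᵥ = R/(γ−1) = 12.41 J/(mol·K).
ΔU = 3.47 × 12.41 × (3832 − 447) = 145800 J.

ΔU ≈ 146 kJ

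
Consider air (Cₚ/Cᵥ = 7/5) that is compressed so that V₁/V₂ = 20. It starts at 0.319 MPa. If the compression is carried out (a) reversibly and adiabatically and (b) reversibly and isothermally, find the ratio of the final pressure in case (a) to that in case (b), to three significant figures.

P_adiabatic / P_isothermal ≈ 3.31

Isothermal: P_b = P₁(V₁/V₂) = 0.319×20.
Adiabatic: P_a = P₁(V₁/V₂)^γ = 0.319×20^(7/5).
P_a/P_b = (V₁/V₂)^(γ−1) = 20^(2/5) = 3.314.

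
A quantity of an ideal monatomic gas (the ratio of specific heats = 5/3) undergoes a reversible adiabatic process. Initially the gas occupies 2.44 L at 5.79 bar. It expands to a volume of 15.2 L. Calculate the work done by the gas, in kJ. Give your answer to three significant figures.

W ≈ 1.49 kJ

P₂ = P₁(V₁/V₂)^γ = 5.79×(2.44/15.2)^(5/3) = 0.2745 bar.
For a reversible adiabat, W_by_gas = (P₁V₁ − P₂V₂)/(γ−1).
W_by = (579000×0.00244 − 27450×0.0152) / (2/3) = 1493 J.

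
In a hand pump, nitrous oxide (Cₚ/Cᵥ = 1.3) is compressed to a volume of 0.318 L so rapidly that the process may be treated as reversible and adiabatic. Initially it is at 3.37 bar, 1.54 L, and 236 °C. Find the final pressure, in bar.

Since PV^γ is constant along a reversible adiabat, P₂ = P₁ (V₁/V₂)^γ.
P₂ = 3.37 × (1.54/0.318)^(1.3) = 26.2 bar.

P₂ ≈ 26.2 bar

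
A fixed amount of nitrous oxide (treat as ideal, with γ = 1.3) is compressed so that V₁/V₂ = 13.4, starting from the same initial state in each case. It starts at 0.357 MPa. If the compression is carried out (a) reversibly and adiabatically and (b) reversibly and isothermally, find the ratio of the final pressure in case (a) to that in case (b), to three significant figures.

P_adiabatic / P_isothermal ≈ 2.18

Isothermal: P_b = P₁(V₁/V₂) = 0.357×13.4.
Adiabatic: P_a = P₁(V₁/V₂)^γ = 0.357×13.4^(1.3).
P_a/P_b = (V₁/V₂)^(γ−1) = 13.4^(0.3) = 2.178.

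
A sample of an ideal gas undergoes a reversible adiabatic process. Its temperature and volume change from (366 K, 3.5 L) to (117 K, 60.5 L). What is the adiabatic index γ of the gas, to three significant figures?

TV^(γ−1) = const ⇒ γ − 1 = ln(T₂/T₁) / ln(V₁/V₂).
γ = 1 + ln(117/366) / ln(3.5/60.5) = 1.4.

γ ≈ 1.40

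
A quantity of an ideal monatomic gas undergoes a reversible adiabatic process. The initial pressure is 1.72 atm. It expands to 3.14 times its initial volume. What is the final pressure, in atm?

P₂ ≈ 0.255 atm

Adiabatic: P₁V₁^γ = P₂V₂^γ ⇒ P₂ = P₁ (V₁/V₂)^γ.
For a monatomic ideal gas γ = 5/3.
P₂ = 1.72 × (1/3.14)^(5/3) = 0.2555 atm.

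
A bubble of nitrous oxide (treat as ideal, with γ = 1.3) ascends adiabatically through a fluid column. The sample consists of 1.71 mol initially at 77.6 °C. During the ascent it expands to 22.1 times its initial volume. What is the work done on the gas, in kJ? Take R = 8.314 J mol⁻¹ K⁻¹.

For a reversible adiabat TV^(γ−1) is constant, so T₂ = T₁ (V₁/V₂)^(γ−1).
T₁ = 77.6 °C = 350.8 K.
T₂ = 350.8 × (1/22.1)^(0.3) = 138.6 K.
Q = 0, so ΔU = W_on_gas = nCᵥΔT with Cᵥ = R/(γ−1) = 27.71 J/(mol·K).
ΔU = 1.71 × 27.71 × (138.6 − 350.8) = -10060 J.

W ≈ -10.1 kJ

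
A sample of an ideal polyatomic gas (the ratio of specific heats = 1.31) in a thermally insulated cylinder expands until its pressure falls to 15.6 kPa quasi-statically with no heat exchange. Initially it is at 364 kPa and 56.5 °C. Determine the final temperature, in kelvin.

T₂ ≈ 156 K

Adiabatic: T₂/T₁ = (P₂/P₁)^((γ−1)/γ).
T₁ = 56.5 °C = 329.6 K.
T₂ = 329.6 × (15.6/364)^(0.237) = 156.4 K.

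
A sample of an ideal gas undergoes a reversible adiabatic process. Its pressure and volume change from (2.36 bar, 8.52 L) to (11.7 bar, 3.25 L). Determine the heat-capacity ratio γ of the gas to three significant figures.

γ ≈ 1.66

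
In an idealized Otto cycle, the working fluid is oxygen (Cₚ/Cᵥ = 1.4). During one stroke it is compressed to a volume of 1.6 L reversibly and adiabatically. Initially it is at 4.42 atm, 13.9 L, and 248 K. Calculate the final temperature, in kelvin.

For a reversible adiabat TV^(γ−1) is constant, so T₂ = T₁ (V₁/V₂)^(γ−1).
T₂ = 248 × (13.9/1.6)^(0.4) = 588.9 K.

T₂ ≈ 589 K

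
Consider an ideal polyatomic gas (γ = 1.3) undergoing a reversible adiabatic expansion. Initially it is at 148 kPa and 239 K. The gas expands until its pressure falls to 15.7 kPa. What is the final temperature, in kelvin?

T₂ ≈ 142 K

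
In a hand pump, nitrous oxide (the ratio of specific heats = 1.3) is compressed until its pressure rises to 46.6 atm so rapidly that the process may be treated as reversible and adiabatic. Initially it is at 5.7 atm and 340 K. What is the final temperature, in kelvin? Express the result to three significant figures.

T₂ ≈ 552 K

Adiabatic: T₂/T₁ = (P₂/P₁)^((γ−1)/γ).
T₂ = 340 × (46.6/5.7)^(0.231) = 552.2 K.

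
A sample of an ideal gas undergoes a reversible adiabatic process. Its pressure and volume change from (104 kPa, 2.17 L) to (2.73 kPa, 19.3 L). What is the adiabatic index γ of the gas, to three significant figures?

γ ≈ 1.67

PV^γ = const ⇒ γ = ln(P₂/P₁) / ln(V₁/V₂).
γ = ln(2.73/104) / ln(2.17/19.3) = 1.666.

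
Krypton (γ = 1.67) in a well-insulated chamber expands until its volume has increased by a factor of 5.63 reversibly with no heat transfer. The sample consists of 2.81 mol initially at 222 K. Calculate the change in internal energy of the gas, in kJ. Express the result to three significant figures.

Adiabatic: T₁V₁^(γ−1) = T₂V₂^(γ−1) ⇒ T₂ = T₁ (V₁/V₂)^(γ−1).
T₂ = 222 × (1/5.63)^(0.67) = 69.74 K.
Q = 0, so ΔU = W_on_gas = nCᵥΔT with Cᵥ = R/(γ−1) = 12.41 J/(mol·K).
ΔU = 2.81 × 12.41 × (69.74 − 222) = -5309 J.

ΔU ≈ -5.31 kJ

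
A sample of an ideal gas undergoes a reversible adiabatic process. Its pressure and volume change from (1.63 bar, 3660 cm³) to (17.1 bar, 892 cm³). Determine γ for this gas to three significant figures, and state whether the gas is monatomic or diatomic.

PV^γ = const ⇒ γ = ln(P₂/P₁) / ln(V₁/V₂).
γ = ln(17.1/1.63) / ln(3660/892) = 1.665.
γ ≈ 1.66 is close to 5/3, so the gas is monatomic.

γ ≈ 1.66; monatomic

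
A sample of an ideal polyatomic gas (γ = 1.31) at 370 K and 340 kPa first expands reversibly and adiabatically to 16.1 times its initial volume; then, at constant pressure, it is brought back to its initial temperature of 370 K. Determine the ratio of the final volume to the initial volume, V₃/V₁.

V₃/V₁ ≈ 38.1

Adiabatic step: V₂/V₁ = 16.1; T₂ = T₁·(1/16.1)^(0.31) = 156.3 K.
Isobaric step: V₃/V₂ = T₃/T₂ = 370/156.3.
V₃/V₁ = (V₂/V₁)(V₃/V₂) = 16.1 × (370/156.3) = 38.1.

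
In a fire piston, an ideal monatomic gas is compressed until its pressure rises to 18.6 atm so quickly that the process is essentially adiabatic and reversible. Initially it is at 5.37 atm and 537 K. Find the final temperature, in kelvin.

Adiabatic: T₂/T₁ = (P₂/P₁)^((γ−1)/γ).
For a monatomic ideal gas γ = 5/3, so (γ−1)/γ = 2/5.
T₂ = 537 × (18.6/5.37)^(2/5) = 882.7 K.

T₂ ≈ 883 K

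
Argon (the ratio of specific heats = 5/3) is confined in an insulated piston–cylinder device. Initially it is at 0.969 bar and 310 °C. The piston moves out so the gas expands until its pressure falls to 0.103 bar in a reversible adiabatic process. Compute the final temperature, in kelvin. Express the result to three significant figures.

T₂ ≈ 238 K

Along an adiabat T P^((1−γ)/γ) is constant, so T₂ = T₁ (P₂/P₁)^((γ−1)/γ).
T₁ = 310 °C = 583.1 K.
T₂ = 583.1 × (0.103/0.969)^(2/5) = 237.9 K.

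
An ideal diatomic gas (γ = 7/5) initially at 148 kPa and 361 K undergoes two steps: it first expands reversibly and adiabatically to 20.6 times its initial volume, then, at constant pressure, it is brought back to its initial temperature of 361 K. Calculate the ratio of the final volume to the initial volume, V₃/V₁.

Adiabatic step: V₂/V₁ = 20.6; T₂ = T₁·(1/20.6)^(2/5) = 107.6 K.
Isobaric step: V₃/V₂ = T₃/T₂ = 361/107.6.
V₃/V₁ = (V₂/V₁)(V₃/V₂) = 20.6 × (361/107.6) = 69.09.

V₃/V₁ ≈ 69.1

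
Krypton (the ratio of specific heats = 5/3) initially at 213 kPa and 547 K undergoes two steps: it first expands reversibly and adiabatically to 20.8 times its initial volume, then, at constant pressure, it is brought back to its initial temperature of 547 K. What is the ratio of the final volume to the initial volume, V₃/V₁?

V₃/V₁ ≈ 157

Adiabatic step: V₂/V₁ = 20.8; T₂ = T₁·(1/20.8)^(2/3) = 72.32 K.
Isobaric step: V₃/V₂ = T₃/T₂ = 547/72.32.
V₃/V₁ = (V₂/V₁)(V₃/V₂) = 20.8 × (547/72.32) = 157.3.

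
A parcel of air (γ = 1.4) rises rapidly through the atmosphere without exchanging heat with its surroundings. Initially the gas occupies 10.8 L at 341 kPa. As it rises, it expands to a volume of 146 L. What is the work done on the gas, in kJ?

W ≈ -5.96 kJ

P₂ = P₁(V₁/V₂)^γ = 341×(10.8/146)^(1.4) = 8.901 kPa.
For a reversible adiabat, W_by_gas = (P₁V₁ − P₂V₂)/(γ−1).
W_by = (341000×0.0108 − 8901×0.146) / (0.4) = 5958 J.
W_on_gas = −W_by = -5958 J.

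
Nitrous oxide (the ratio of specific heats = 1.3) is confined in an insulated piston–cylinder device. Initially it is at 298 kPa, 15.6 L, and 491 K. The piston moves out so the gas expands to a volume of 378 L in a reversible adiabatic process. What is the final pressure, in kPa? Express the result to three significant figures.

P₂ ≈ 4.73 kPa

Adiabatic: P₁V₁^γ = P₂V₂^γ ⇒ P₂ = P₁ (V₁/V₂)^γ.
P₂ = 298 × (15.6/378)^(1.3) = 4.726 kPa.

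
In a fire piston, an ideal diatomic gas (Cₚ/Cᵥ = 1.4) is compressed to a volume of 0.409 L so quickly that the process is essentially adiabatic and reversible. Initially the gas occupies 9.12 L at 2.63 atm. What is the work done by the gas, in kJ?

W ≈ -15.0 kJ

P₂ = P₁(V₁/V₂)^γ = 2.63×(9.12/0.409)^(1.4) = 203 atm.
For a reversible adiabat, W_by_gas = (P₁V₁ − P₂V₂)/(γ−1).
W_by = (266500×0.00912 − 2.057×10^7×0.000409) / (0.4) = -14960 J.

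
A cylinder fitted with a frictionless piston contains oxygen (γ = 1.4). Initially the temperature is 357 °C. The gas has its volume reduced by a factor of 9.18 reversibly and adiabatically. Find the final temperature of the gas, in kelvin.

Adiabatic: T₁V₁^(γ−1) = T₂V₂^(γ−1) ⇒ T₂ = T₁ (V₁/V₂)^(γ−1).
T₁ = 357 °C = 630.1 K.
T₂ = 630.1 × 9.18^(0.4) = 1530 K.

T₂ ≈ 1530 K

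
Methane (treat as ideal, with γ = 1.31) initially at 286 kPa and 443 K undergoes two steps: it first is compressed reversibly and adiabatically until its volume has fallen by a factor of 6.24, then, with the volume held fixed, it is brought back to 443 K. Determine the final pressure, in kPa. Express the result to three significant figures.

P₃ ≈ 1780 kPa

Adiabatic step (PV^γ = const): P₂ = 286×6.24^(1.31) = 3148 kPa; T₂ = 443×6.24^(0.31) = 781.5 K.
Isochoric: P₃ = P₂(T₃/T₂) = 3148 × (443/781.5) = 1785 kPa.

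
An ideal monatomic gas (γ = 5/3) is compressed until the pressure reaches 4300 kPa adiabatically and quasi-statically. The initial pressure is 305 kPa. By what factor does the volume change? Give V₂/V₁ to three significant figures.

V₂/V₁ ≈ 0.204

From PV^γ = const, V₂/V₁ = (P₁/P₂)^(1/γ).
V₂/V₁ = (305/4300)^(3/5) = 0.2044.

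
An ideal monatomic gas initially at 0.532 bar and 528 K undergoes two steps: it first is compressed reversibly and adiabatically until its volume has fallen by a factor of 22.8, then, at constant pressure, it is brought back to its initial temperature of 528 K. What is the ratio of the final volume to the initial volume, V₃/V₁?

For a monatomic ideal gas γ = 5/3.
Adiabatic step: V₂/V₁ = 0.04386; T₂ = T₁·22.8^(2/3) = 4245 K.
Isobaric step: V₃/V₂ = T₃/T₂ = 528/4245.
V₃/V₁ = (V₂/V₁)(V₃/V₂) = 0.04386 × (528/4245) = 0.005455.

V₃/V₁ ≈ 0.00545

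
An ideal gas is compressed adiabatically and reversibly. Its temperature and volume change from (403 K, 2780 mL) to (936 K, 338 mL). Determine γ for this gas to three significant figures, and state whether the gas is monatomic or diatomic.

γ ≈ 1.40; diatomic

TV^(γ−1) = const ⇒ γ − 1 = ln(T₂/T₁) / ln(V₁/V₂).
γ = 1 + ln(936/403) / ln(2780/338) = 1.4.
γ ≈ 1.40 is close to 7/5, so the gas is diatomic.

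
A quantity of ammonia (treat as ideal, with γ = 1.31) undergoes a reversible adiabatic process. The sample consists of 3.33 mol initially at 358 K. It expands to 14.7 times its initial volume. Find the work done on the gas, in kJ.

For a reversible adiabat TV^(γ−1) is constant, so T₂ = T₁ (V₁/V₂)^(γ−1).
T₂ = 358 × (1/14.7)^(0.31) = 155.6 K.
Q = 0, so ΔU = W_on_gas = nCᵥΔT with Cᵥ = R/(γ−1) = 26.82 J/(mol·K).
ΔU = 3.33 × 26.82 × (155.6 − 358) = -18080 J.

W ≈ -18.1 kJ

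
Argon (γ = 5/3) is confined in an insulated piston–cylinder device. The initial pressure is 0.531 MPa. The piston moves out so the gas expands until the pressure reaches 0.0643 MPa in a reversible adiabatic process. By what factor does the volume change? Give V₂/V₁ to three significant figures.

From PV^γ = const, V₂/V₁ = (P₁/P₂)^(1/γ).
V₂/V₁ = (0.531/0.0643)^(3/5) = 3.549.

V₂/V₁ ≈ 3.55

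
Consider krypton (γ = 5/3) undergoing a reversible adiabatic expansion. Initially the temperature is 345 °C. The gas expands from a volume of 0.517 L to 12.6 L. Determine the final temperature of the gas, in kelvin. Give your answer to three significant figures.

T₂ ≈ 73.5 K

Adiabatic: T₁V₁^(γ−1) = T₂V₂^(γ−1) ⇒ T₂ = T₁ (V₁/V₂)^(γ−1).
T₁ = 345 °C = 618.1 K.
T₂ = 618.1 × (0.517/12.6)^(2/3) = 73.54 K.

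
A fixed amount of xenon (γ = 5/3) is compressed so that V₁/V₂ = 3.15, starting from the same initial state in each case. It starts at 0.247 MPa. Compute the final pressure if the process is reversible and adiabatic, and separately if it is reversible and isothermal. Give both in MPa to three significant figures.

Isothermal: P₂ = P₁(V₁/V₂) = 0.247×3.15 = 0.7781 MPa.
Adiabatic: P₂ = P₁(V₁/V₂)^γ = 0.247×3.15^(5/3) = 1.672 MPa.

adiabatic: 1.67 MPa; isothermal: 0.778 MPa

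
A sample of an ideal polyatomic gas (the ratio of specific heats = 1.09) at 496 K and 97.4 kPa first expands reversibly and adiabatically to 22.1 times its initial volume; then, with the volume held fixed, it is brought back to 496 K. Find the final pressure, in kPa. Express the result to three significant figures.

P₃ ≈ 4.41 kPa

Adiabatic step (PV^γ = const): P₂ = 97.4×(1/22.1)^(1.09) = 3.336 kPa; T₂ = 496×(1/22.1)^(0.09) = 375.4 K.
Isochoric: P₃ = P₂(T₃/T₂) = 3.336 × (496/375.4) = 4.407 kPa.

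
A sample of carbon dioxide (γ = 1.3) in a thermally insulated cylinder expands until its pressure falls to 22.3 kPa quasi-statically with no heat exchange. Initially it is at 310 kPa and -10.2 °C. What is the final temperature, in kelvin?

Along an adiabat T P^((1−γ)/γ) is constant, so T₂ = T₁ (P₂/P₁)^((γ−1)/γ).
T₁ = -10.2 °C = 262.9 K.
T₂ = 262.9 × (22.3/310)^(0.231) = 143.2 K.

T₂ ≈ 143 K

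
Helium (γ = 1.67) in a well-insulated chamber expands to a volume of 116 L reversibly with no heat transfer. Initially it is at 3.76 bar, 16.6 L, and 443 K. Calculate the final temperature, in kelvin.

T₂ ≈ 120 K

For a reversible adiabat TV^(γ−1) is constant, so T₂ = T₁ (V₁/V₂)^(γ−1).
T₂ = 443 × (16.6/116)^(0.67) = 120.4 K.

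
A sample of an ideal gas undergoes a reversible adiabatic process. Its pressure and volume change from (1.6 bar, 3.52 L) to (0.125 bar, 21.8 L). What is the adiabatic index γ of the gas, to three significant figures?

γ ≈ 1.40

PV^γ = const ⇒ γ = ln(P₂/P₁) / ln(V₁/V₂).
γ = ln(0.125/1.6) / ln(3.52/21.8) = 1.398.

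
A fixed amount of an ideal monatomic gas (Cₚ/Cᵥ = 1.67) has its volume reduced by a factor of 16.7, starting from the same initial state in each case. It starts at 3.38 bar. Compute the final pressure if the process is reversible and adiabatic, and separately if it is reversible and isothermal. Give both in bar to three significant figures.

adiabatic: 372 bar; isothermal: 56.4 bar

Isothermal: P₂ = P₁(V₁/V₂) = 3.38×16.7 = 56.45 bar.
Adiabatic: P₂ = P₁(V₁/V₂)^γ = 3.38×16.7^(1.67) = 372.3 bar.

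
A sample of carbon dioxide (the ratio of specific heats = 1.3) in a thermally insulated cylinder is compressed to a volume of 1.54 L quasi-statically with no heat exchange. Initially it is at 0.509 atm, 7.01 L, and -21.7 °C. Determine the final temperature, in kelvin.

T₂ ≈ 396 K

For a reversible adiabat TV^(γ−1) is constant, so T₂ = T₁ (V₁/V₂)^(γ−1).
T₁ = -21.7 °C = 251.4 K.
T₂ = 251.4 × (7.01/1.54)^(0.3) = 396.2 K.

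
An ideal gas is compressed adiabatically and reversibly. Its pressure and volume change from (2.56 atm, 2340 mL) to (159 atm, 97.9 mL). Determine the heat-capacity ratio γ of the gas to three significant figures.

γ ≈ 1.30

PV^γ = const ⇒ γ = ln(P₂/P₁) / ln(V₁/V₂).
γ = ln(159/2.56) / ln(2340/97.9) = 1.301.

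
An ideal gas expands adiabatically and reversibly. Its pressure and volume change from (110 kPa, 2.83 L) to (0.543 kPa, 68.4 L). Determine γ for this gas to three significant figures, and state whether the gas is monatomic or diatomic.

γ ≈ 1.67; monatomic

PV^γ = const ⇒ γ = ln(P₂/P₁) / ln(V₁/V₂).
γ = ln(0.543/110) / ln(2.83/68.4) = 1.667.
γ ≈ 1.67 is close to 5/3, so the gas is monatomic.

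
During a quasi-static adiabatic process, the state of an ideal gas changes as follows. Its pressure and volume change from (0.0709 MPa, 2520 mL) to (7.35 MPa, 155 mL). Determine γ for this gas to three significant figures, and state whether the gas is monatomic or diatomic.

PV^γ = const ⇒ γ = ln(P₂/P₁) / ln(V₁/V₂).
γ = ln(7.35/0.0709) / ln(2520/155) = 1.664.
γ ≈ 1.66 is close to 5/3, so the gas is monatomic.

γ ≈ 1.66; monatomic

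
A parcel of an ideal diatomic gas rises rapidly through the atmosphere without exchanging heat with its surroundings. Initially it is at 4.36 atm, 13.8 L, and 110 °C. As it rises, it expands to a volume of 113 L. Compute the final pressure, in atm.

P₂ ≈ 0.230 atm

Since PV^γ is constant along a reversible adiabat, P₂ = P₁ (V₁/V₂)^γ.
γ = 7/5 for a diatomic ideal gas.
P₂ = 4.36 × (13.8/113)^(7/5) = 0.2296 atm.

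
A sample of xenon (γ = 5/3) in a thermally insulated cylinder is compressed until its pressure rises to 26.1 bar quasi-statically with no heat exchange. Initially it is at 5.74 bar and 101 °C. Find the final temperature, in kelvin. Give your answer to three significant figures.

Adiabatic: T₂/T₁ = (P₂/P₁)^((γ−1)/γ).
T₁ = 101 °C = 374.1 K.
T₂ = 374.1 × (26.1/5.74)^(2/5) = 685.7 K.

T₂ ≈ 686 K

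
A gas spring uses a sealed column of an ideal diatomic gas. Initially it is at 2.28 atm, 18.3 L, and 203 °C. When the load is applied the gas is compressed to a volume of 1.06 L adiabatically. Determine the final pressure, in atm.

P₂ ≈ 123 atm

Since PV^γ is constant along a reversible adiabat, P₂ = P₁ (V₁/V₂)^γ.
γ = 7/5 for a diatomic ideal gas.
P₂ = 2.28 × (18.3/1.06)^(7/5) = 123 atm.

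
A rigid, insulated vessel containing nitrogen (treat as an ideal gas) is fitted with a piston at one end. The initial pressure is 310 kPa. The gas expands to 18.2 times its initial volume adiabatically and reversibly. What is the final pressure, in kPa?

Adiabatic: P₁V₁^γ = P₂V₂^γ ⇒ P₂ = P₁ (V₁/V₂)^γ.
For a diatomic ideal gas γ = 7/5.
P₂ = 310 × (1/18.2)^(7/5) = 5.337 kPa.

P₂ ≈ 5.34 kPa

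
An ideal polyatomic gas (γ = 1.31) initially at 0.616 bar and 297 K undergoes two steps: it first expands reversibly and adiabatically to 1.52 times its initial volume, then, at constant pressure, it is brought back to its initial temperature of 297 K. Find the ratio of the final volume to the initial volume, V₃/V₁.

V₃/V₁ ≈ 1.73

Adiabatic step: V₂/V₁ = 1.52; T₂ = T₁·(1/1.52)^(0.31) = 260.8 K.
Isobaric step: V₃/V₂ = T₃/T₂ = 297/260.8.
V₃/V₁ = (V₂/V₁)(V₃/V₂) = 1.52 × (297/260.8) = 1.731.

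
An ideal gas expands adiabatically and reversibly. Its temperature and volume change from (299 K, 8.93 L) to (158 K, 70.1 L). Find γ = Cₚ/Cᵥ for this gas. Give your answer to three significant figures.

γ ≈ 1.31

TV^(γ−1) = const ⇒ γ − 1 = ln(T₂/T₁) / ln(V₁/V₂).
γ = 1 + ln(158/299) / ln(8.93/70.1) = 1.31.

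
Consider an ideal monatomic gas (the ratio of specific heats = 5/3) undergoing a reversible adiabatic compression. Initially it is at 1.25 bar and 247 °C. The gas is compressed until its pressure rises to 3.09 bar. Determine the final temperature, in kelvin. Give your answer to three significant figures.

Along an adiabat T P^((1−γ)/γ) is constant, so T₂ = T₁ (P₂/P₁)^((γ−1)/γ).
T₁ = 247 °C = 520.1 K.
T₂ = 520.1 × (3.09/1.25)^(2/5) = 747 K.

T₂ ≈ 747 K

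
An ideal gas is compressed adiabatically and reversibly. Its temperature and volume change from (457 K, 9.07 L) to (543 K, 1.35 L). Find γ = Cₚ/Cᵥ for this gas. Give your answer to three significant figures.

γ ≈ 1.09

TV^(γ−1) = const ⇒ γ − 1 = ln(T₂/T₁) / ln(V₁/V₂).
γ = 1 + ln(543/457) / ln(9.07/1.35) = 1.091.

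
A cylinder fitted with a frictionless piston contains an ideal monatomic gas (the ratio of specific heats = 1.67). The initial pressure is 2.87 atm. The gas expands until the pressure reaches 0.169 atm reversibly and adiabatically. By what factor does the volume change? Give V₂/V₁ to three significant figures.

V₂/V₁ ≈ 5.45

From PV^γ = const, V₂/V₁ = (P₁/P₂)^(1/γ).
V₂/V₁ = (2.87/0.169)^(0.599) = 5.452.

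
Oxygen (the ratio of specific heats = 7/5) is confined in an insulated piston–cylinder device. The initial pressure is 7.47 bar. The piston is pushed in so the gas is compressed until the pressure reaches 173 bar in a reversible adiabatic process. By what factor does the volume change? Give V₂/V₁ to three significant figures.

From PV^γ = const, V₂/V₁ = (P₁/P₂)^(1/γ).
V₂/V₁ = (7.47/173)^(5/7) = 0.106.

V₂/V₁ ≈ 0.106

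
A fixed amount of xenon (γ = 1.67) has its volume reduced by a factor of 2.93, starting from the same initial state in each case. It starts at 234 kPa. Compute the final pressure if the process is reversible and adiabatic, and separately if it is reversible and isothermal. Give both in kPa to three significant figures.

adiabatic: 1410 kPa; isothermal: 686 kPa

Isothermal: P₂ = P₁(V₁/V₂) = 234×2.93 = 685.6 kPa.
Adiabatic: P₂ = P₁(V₁/V₂)^γ = 234×2.93^(1.67) = 1409 kPa.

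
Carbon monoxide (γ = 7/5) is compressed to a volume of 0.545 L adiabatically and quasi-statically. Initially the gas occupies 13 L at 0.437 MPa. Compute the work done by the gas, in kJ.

P₂ = P₁(V₁/V₂)^γ = 0.437×(13/0.545)^(7/5) = 37.07 MPa.
For a reversible adiabat, W_by_gas = (P₁V₁ − P₂V₂)/(γ−1).
W_by = (437000×0.013 − 3.707×10^7×0.000545) / (2/5) = -36310 J.

W ≈ -36.3 kJ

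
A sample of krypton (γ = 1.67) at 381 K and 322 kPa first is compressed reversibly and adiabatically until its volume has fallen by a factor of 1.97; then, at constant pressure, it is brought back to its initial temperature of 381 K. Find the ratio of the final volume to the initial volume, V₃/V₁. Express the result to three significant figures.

Adiabatic step: V₂/V₁ = 0.5076; T₂ = T₁·1.97^(0.67) = 600.1 K.
Isobaric step: V₃/V₂ = T₃/T₂ = 381/600.1.
V₃/V₁ = (V₂/V₁)(V₃/V₂) = 0.5076 × (381/600.1) = 0.3223.

V₃/V₁ ≈ 0.322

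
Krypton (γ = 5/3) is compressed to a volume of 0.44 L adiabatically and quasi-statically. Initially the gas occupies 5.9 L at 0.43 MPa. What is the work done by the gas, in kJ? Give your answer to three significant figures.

W ≈ -17.7 kJ

P₂ = P₁(V₁/V₂)^γ = 0.43×(5.9/0.44)^(5/3) = 32.54 MPa.
For a reversible adiabat, W_by_gas = (P₁V₁ − P₂V₂)/(γ−1).
W_by = (430000×0.0059 − 3.254×10^7×0.00044) / (2/3) = -17670 J.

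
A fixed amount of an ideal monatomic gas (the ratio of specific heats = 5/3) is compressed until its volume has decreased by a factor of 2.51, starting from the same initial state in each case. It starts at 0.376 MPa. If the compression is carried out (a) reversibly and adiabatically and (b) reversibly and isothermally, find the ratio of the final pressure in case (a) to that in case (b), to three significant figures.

P_adiabatic / P_isothermal ≈ 1.85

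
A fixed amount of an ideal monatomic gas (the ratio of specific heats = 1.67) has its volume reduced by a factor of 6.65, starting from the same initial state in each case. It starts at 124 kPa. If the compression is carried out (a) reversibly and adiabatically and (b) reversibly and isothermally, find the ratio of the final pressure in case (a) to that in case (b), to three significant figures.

Isothermal: P_b = P₁(V₁/V₂) = 124×6.65.
Adiabatic: P_a = P₁(V₁/V₂)^γ = 124×6.65^(1.67).
P_a/P_b = (V₁/V₂)^(γ−1) = 6.65^(0.67) = 3.559.

P_adiabatic / P_isothermal ≈ 3.56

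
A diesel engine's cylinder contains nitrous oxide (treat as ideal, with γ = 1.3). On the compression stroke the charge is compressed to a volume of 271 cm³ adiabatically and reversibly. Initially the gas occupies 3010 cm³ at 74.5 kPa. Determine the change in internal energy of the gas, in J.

P₂ = P₁(V₁/V₂)^γ = 74.5×(3010/271)^(1.3) = 1704 kPa.
For a reversible adiabat, W_by_gas = (P₁V₁ − P₂V₂)/(γ−1).
W_by = (74500×0.00301 − 1.704×10^6×0.000271) / (0.3) = -791.7 J.
Q = 0 ⇒ ΔU = −W_by = 791.7 J.

ΔU ≈ 792 J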